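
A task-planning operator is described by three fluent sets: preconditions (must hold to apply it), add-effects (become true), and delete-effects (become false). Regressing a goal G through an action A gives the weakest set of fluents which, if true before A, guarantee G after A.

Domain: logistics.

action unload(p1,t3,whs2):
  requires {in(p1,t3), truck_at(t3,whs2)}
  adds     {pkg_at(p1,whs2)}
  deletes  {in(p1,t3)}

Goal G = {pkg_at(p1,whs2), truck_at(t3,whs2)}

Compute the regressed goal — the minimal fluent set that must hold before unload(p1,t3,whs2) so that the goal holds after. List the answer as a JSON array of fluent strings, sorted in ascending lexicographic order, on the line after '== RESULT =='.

Compute (G \ add) ∪ pre:
  G ∩ del = {}  (empty — regression defined)
  G \ add = {pkg_at(p1,whs2), truck_at(t3,whs2)} \ {pkg_at(p1,whs2)} = {truck_at(t3,whs2)}
  ∪ pre   = {truck_at(t3,whs2)} ∪ {in(p1,t3), truck_at(t3,whs2)}
          = {in(p1,t3), truck_at(t3,whs2)}

== RESULT ==
["in(p1,t3)", "truck_at(t3,whs2)"]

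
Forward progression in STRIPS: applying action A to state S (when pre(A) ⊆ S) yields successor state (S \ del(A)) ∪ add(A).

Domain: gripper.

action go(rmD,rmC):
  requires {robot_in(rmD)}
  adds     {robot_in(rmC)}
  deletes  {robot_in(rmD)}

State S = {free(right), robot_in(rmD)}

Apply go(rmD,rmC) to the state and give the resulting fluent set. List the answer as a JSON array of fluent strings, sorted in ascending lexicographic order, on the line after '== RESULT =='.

Compute (S \ del) ∪ add:
  pre ⊆ S: {robot_in(rmD)} ⊆ S  — applicable
  S \ del = {free(right)}
  ∪ add   = {free(right), robot_in(rmC)}

== RESULT ==
["free(right)", "robot_in(rmC)"]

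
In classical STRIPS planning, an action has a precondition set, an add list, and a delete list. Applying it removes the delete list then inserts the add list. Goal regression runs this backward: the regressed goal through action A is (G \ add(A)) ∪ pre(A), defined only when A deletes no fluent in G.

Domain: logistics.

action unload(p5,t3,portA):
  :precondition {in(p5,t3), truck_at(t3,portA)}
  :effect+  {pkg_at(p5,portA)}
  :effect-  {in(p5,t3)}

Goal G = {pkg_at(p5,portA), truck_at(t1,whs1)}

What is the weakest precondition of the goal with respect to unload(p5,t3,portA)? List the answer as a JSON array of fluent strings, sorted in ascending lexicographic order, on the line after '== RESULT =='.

Compute (G \ add) ∪ pre:
  G ∩ del = {}  (empty — regression defined)
  G \ add = {pkg_at(p5,portA), truck_at(t1,whs1)} \ {pkg_at(p5,portA)} = {truck_at(t1,whs1)}
  ∪ pre   = {truck_at(t1,whs1)} ∪ {in(p5,t3), truck_at(t3,portA)}
          = {in(p5,t3), truck_at(t1,whs1), truck_at(t3,portA)}

== RESULT ==
["in(p5,t3)", "truck_at(t1,whs1)", "truck_at(t3,portA)"]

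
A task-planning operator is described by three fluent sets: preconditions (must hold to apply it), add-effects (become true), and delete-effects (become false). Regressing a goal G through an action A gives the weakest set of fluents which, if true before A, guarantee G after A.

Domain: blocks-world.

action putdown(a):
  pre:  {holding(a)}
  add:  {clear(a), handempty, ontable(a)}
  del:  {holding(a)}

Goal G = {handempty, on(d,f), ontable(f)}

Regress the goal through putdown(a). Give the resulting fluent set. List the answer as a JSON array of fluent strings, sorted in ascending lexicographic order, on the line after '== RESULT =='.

Regress:
  G ∩ del = {}  (empty — regression defined)
  G \ add = {handempty, on(d,f), ontable(f)} \ {clear(a), handempty, ontable(a)} = {on(d,f), ontable(f)}
  ∪ pre   = {on(d,f), ontable(f)} ∪ {holding(a)}
          = {holding(a), on(d,f), ontable(f)}

== RESULT ==
["holding(a)", "on(d,f)", "ontable(f)"]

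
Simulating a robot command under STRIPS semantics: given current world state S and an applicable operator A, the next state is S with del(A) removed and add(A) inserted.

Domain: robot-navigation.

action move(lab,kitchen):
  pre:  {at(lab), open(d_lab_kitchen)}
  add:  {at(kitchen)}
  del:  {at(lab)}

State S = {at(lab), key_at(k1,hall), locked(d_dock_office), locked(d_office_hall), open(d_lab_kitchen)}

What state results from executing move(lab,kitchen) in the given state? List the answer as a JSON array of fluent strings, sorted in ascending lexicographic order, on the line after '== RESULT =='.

Compute (S \ del) ∪ add:
  pre ⊆ S: {at(lab), open(d_lab_kitchen)} ⊆ S  — applicable
  S \ del = {key_at(k1,hall), locked(d_dock_office), locked(d_office_hall), open(d_lab_kitchen)}
  ∪ add   = {at(kitchen), key_at(k1,hall), locked(d_dock_office), locked(d_office_hall), open(d_lab_kitchen)}

== RESULT ==
["at(kitchen)", "key_at(k1,hall)", "locked(d_dock_office)", "locked(d_office_hall)", "open(d_lab_kitchen)"]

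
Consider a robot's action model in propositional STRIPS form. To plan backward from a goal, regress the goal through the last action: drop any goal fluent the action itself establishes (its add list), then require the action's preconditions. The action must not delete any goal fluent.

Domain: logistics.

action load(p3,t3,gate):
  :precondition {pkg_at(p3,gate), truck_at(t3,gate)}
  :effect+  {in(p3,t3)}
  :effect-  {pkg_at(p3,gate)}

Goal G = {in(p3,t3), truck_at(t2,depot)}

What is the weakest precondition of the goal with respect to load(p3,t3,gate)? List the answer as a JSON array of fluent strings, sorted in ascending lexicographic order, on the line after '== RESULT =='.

Regress:
  G ∩ del = {}  (empty — regression defined)
  G \ add = {in(p3,t3), truck_at(t2,depot)} \ {in(p3,t3)} = {truck_at(t2,depot)}
  ∪ pre   = {truck_at(t2,depot)} ∪ {pkg_at(p3,gate), truck_at(t3,gate)}
          = {pkg_at(p3,gate), truck_at(t2,depot), truck_at(t3,gate)}

== RESULT ==
["pkg_at(p3,gate)", "truck_at(t2,depot)", "truck_at(t3,gate)"]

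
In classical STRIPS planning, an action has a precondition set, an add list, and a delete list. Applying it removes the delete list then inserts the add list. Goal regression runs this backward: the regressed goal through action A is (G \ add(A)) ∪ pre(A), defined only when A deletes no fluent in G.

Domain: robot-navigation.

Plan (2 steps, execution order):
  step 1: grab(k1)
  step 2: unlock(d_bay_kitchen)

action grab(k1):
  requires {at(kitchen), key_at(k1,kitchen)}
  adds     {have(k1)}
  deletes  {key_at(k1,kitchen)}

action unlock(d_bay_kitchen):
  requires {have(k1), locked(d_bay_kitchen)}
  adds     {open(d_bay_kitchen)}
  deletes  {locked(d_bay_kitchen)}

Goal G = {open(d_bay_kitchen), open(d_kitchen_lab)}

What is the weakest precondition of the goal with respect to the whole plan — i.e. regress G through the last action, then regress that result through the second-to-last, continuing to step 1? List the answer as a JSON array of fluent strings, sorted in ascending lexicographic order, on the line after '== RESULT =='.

Regress step by step:
  through step 2 (unlock(d_bay_kitchen)): drop {open(d_bay_kitchen)}, keep {open(d_kitchen_lab)}, require {have(k1), locked(d_bay_kitchen)}
    → {have(k1), locked(d_bay_kitchen), open(d_kitchen_lab)}
  through step 1 (grab(k1)): drop {have(k1)}, keep {locked(d_bay_kitchen), open(d_kitchen_lab)}, require {at(kitchen), key_at(k1,kitchen)}
    → {at(kitchen), key_at(k1,kitchen), locked(d_bay_kitchen), open(d_kitchen_lab)}

== RESULT ==
["at(kitchen)", "key_at(k1,kitchen)", "locked(d_bay_kitchen)", "open(d_kitchen_lab)"]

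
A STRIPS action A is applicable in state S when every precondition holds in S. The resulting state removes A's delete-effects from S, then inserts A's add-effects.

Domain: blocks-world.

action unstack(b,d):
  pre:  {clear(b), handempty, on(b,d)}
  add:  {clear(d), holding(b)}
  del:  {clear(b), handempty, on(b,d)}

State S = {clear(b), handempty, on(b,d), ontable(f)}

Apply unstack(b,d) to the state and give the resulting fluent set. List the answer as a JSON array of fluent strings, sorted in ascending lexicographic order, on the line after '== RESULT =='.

Progress:
  pre ⊆ S: {clear(b), handempty, on(b,d)} ⊆ S  — applicable
  S \ del = {ontable(f)}
  ∪ add   = {clear(d), holding(b), ontable(f)}

== RESULT ==
["clear(d)", "holding(b)", "ontable(f)"]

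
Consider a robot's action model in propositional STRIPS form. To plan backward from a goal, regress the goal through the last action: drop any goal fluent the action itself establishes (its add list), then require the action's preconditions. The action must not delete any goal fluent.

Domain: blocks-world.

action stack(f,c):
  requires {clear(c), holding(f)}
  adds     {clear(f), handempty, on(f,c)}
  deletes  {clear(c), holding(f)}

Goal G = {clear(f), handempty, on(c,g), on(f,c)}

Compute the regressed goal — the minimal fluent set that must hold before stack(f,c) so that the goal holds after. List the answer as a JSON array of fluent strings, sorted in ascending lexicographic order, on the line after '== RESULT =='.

Regress:
  G ∩ del = {}  (empty — regression defined)
  G \ add = {clear(f), handempty, on(c,g), on(f,c)} \ {clear(f), handempty, on(f,c)} = {on(c,g)}
  ∪ pre   = {on(c,g)} ∪ {clear(c), holding(f)}
          = {clear(c), holding(f), on(c,g)}

== RESULT ==
["clear(c)", "holding(f)", "on(c,g)"]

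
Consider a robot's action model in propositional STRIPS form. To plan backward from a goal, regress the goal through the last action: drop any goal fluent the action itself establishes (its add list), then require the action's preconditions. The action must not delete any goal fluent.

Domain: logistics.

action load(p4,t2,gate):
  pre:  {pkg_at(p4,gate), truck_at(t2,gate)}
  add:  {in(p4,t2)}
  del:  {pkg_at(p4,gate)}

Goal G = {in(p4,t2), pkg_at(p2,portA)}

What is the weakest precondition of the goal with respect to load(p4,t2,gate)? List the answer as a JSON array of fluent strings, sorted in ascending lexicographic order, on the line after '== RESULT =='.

Regress:
  G ∩ del = {}  (empty — regression defined)
  G \ add = {in(p4,t2), pkg_at(p2,portA)} \ {in(p4,t2)} = {pkg_at(p2,portA)}
  ∪ pre   = {pkg_at(p2,portA)} ∪ {pkg_at(p4,gate), truck_at(t2,gate)}
          = {pkg_at(p2,portA), pkg_at(p4,gate), truck_at(t2,gate)}

== RESULT ==
["pkg_at(p2,portA)", "pkg_at(p4,gate)", "truck_at(t2,gate)"]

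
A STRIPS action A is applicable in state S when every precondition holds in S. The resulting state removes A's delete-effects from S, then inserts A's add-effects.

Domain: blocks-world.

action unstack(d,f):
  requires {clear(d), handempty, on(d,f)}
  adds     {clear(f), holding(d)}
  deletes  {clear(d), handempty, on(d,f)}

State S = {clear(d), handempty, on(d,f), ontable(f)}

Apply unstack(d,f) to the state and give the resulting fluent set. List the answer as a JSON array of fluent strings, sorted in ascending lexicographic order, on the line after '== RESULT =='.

Progress:
  pre ⊆ S: {clear(d), handempty, on(d,f)} ⊆ S  — applicable
  S \ del = {ontable(f)}
  ∪ add   = {clear(f), holding(d), ontable(f)}

== RESULT ==
["clear(f)", "holding(d)", "ontable(f)"]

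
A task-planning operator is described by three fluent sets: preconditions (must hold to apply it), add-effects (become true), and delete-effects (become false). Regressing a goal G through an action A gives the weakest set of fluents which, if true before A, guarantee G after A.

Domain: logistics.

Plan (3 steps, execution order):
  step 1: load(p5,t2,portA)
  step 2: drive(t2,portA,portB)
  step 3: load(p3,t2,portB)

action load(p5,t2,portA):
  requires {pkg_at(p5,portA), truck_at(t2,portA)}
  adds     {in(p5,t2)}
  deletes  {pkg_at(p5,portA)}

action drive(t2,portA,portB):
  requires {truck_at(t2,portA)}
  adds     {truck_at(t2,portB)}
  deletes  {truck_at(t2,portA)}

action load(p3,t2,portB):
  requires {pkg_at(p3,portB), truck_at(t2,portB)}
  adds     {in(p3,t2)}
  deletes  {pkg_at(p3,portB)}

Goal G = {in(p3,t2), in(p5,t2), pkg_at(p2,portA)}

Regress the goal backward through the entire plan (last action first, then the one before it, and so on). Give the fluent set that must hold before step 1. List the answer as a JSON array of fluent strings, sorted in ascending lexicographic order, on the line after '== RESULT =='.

Work backward from the goal:
  through step 3 (load(p3,t2,portB)): drop {in(p3,t2)}, keep {in(p5,t2), pkg_at(p2,portA)}, require {pkg_at(p3,portB), truck_at(t2,portB)}
    → {in(p5,t2), pkg_at(p2,portA), pkg_at(p3,portB), truck_at(t2,portB)}
  through step 2 (drive(t2,portA,portB)): drop {truck_at(t2,portB)}, keep {in(p5,t2), pkg_at(p2,portA), pkg_at(p3,portB)}, require {truck_at(t2,portA)}
    → {in(p5,t2), pkg_at(p2,portA), pkg_at(p3,portB), truck_at(t2,portA)}
  through step 1 (load(p5,t2,portA)): drop {in(p5,t2)}, keep {pkg_at(p2,portA), pkg_at(p3,portB), truck_at(t2,portA)}, require {pkg_at(p5,portA), truck_at(t2,portA)}
    → {pkg_at(p2,portA), pkg_at(p3,portB), pkg_at(p5,portA), truck_at(t2,portA)}

== RESULT ==
["pkg_at(p2,portA)", "pkg_at(p3,portB)", "pkg_at(p5,portA)", "truck_at(t2,portA)"]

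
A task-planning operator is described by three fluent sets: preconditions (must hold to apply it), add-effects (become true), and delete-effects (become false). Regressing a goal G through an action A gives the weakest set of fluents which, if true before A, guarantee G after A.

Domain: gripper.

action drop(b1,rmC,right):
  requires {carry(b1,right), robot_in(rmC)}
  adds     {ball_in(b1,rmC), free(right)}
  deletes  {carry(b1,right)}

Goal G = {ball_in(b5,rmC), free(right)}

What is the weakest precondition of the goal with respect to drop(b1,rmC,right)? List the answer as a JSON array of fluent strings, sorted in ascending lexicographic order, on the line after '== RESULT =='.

Compute (G \ add) ∪ pre:
  G ∩ del = {}  (empty — regression defined)
  G \ add = {ball_in(b5,rmC), free(right)} \ {ball_in(b1,rmC), free(right)} = {ball_in(b5,rmC)}
  ∪ pre   = {ball_in(b5,rmC)} ∪ {carry(b1,right), robot_in(rmC)}
          = {ball_in(b5,rmC), carry(b1,right), robot_in(rmC)}

== RESULT ==
["ball_in(b5,rmC)", "carry(b1,right)", "robot_in(rmC)"]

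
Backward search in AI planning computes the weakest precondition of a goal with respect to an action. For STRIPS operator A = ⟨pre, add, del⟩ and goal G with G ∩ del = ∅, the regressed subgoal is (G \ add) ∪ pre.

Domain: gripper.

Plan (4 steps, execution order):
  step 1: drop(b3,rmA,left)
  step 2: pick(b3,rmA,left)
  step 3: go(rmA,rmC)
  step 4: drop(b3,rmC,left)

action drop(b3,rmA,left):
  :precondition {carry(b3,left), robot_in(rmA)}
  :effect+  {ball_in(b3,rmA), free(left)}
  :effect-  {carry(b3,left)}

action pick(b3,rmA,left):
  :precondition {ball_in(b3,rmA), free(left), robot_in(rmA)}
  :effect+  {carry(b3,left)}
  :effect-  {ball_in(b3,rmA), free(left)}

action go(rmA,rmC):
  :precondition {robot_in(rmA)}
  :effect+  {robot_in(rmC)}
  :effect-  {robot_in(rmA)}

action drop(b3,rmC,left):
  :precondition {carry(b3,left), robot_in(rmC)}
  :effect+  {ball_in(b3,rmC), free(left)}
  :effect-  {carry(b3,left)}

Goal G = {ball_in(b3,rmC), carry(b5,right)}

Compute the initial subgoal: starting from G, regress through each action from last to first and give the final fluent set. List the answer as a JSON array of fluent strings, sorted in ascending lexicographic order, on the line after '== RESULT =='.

Regress step by step:
  through step 4 (drop(b3,rmC,left)): drop {ball_in(b3,rmC)}, keep {carry(b5,right)}, require {carry(b3,left), robot_in(rmC)}
    → {carry(b3,left), carry(b5,right), robot_in(rmC)}
  through step 3 (go(rmA,rmC)): drop {robot_in(rmC)}, keep {carry(b3,left), carry(b5,right)}, require {robot_in(rmA)}
    → {carry(b3,left), carry(b5,right), robot_in(rmA)}
  through step 2 (pick(b3,rmA,left)): drop {carry(b3,left)}, keep {carry(b5,right), robot_in(rmA)}, require {ball_in(b3,rmA), free(left), robot_in(rmA)}
    → {ball_in(b3,rmA), carry(b5,right), free(left), robot_in(rmA)}
  through step 1 (drop(b3,rmA,left)): drop {ball_in(b3,rmA), free(left)}, keep {carry(b5,right), robot_in(rmA)}, require {carry(b3,left), robot_in(rmA)}
    → {carry(b3,left), carry(b5,right), robot_in(rmA)}

== RESULT ==
["carry(b3,left)", "carry(b5,right)", "robot_in(rmA)"]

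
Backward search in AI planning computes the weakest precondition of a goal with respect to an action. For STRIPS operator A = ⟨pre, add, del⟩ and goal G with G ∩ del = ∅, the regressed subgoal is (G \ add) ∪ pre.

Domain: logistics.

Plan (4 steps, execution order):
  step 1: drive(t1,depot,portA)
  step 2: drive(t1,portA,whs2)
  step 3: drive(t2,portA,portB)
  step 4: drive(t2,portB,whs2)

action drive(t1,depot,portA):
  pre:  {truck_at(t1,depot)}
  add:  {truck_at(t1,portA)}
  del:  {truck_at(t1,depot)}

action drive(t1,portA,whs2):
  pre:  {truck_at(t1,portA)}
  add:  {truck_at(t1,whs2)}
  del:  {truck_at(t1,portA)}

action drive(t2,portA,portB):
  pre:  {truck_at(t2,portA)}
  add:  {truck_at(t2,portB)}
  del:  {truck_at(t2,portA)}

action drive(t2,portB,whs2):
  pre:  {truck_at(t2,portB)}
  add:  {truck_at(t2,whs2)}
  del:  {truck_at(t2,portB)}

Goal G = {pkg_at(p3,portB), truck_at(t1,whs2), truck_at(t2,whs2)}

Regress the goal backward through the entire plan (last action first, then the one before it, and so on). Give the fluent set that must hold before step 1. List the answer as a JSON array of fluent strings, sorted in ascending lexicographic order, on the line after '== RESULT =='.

Regress step by step:
  through step 4 (drive(t2,portB,whs2)): drop {truck_at(t2,whs2)}, keep {pkg_at(p3,portB), truck_at(t1,whs2)}, require {truck_at(t2,portB)}
    → {pkg_at(p3,portB), truck_at(t1,whs2), truck_at(t2,portB)}
  through step 3 (drive(t2,portA,portB)): drop {truck_at(t2,portB)}, keep {pkg_at(p3,portB), truck_at(t1,whs2)}, require {truck_at(t2,portA)}
    → {pkg_at(p3,portB), truck_at(t1,whs2), truck_at(t2,portA)}
  through step 2 (drive(t1,portA,whs2)): drop {truck_at(t1,whs2)}, keep {pkg_at(p3,portB), truck_at(t2,portA)}, require {truck_at(t1,portA)}
    → {pkg_at(p3,portB), truck_at(t1,portA), truck_at(t2,portA)}
  through step 1 (drive(t1,depot,portA)): drop {truck_at(t1,portA)}, keep {pkg_at(p3,portB), truck_at(t2,portA)}, require {truck_at(t1,depot)}
    → {pkg_at(p3,portB), truck_at(t1,depot), truck_at(t2,portA)}

== RESULT ==
["pkg_at(p3,portB)", "truck_at(t1,depot)", "truck_at(t2,portA)"]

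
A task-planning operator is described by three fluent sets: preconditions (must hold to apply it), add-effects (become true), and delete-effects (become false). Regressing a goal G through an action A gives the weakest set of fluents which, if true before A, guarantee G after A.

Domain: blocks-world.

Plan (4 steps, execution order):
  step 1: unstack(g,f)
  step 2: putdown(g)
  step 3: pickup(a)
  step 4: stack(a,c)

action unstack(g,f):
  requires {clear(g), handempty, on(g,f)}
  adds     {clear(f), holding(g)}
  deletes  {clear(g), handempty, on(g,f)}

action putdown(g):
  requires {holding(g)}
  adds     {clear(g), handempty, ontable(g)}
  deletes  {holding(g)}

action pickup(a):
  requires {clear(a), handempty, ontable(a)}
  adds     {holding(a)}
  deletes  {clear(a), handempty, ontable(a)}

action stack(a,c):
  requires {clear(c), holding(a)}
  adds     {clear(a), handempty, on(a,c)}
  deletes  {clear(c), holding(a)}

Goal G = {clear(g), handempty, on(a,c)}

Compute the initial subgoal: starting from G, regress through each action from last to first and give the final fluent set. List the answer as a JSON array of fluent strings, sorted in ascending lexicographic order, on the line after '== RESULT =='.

Work backward from the goal:
  through step 4 (stack(a,c)): drop {handempty, on(a,c)}, keep {clear(g)}, require {clear(c), holding(a)}
    → {clear(c), clear(g), holding(a)}
  through step 3 (pickup(a)): drop {holding(a)}, keep {clear(c), clear(g)}, require {clear(a), handempty, ontable(a)}
    → {clear(a), clear(c), clear(g), handempty, ontable(a)}
  through step 2 (putdown(g)): drop {clear(g), handempty}, keep {clear(a), clear(c), ontable(a)}, require {holding(g)}
    → {clear(a), clear(c), holding(g), ontable(a)}
  through step 1 (unstack(g,f)): drop {holding(g)}, keep {clear(a), clear(c), ontable(a)}, require {clear(g), handempty, on(g,f)}
    → {clear(a), clear(c), clear(g), handempty, on(g,f), ontable(a)}

== RESULT ==
["clear(a)", "clear(c)", "clear(g)", "handempty", "on(g,f)", "ontable(a)"]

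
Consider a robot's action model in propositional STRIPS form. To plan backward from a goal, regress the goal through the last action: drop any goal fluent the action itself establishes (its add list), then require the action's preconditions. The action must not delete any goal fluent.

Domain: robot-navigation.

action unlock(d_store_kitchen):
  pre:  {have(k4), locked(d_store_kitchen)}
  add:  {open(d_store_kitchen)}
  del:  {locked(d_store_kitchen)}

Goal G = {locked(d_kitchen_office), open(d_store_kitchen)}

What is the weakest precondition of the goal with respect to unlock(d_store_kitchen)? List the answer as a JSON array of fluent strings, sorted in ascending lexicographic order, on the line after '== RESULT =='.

Regress:
  G ∩ del = {}  (empty — regression defined)
  G \ add = {locked(d_kitchen_office), open(d_store_kitchen)} \ {open(d_store_kitchen)} = {locked(d_kitchen_office)}
  ∪ pre   = {locked(d_kitchen_office)} ∪ {have(k4), locked(d_store_kitchen)}
          = {have(k4), locked(d_kitchen_office), locked(d_store_kitchen)}

== RESULT ==
["have(k4)", "locked(d_kitchen_office)", "locked(d_store_kitchen)"]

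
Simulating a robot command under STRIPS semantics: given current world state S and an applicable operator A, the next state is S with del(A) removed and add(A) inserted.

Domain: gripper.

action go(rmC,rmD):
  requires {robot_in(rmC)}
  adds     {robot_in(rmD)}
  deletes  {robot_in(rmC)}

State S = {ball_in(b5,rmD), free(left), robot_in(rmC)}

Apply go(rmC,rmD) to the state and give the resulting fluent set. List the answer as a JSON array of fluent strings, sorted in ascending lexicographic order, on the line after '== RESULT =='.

Compute (S \ del) ∪ add:
  pre ⊆ S: {robot_in(rmC)} ⊆ S  — applicable
  S \ del = {ball_in(b5,rmD), free(left)}
  ∪ add   = {ball_in(b5,rmD), free(left), robot_in(rmD)}

== RESULT ==
["ball_in(b5,rmD)", "free(left)", "robot_in(rmD)"]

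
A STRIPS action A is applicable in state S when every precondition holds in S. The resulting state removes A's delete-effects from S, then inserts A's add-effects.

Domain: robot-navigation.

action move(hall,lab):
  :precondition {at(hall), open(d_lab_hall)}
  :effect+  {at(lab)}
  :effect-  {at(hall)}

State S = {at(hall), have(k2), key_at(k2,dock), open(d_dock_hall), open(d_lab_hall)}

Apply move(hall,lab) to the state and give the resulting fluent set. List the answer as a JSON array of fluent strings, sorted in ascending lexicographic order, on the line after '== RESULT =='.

Compute (S \ del) ∪ add:
  pre ⊆ S: {at(hall), open(d_lab_hall)} ⊆ S  — applicable
  S \ del = {have(k2), key_at(k2,dock), open(d_dock_hall), open(d_lab_hall)}
  ∪ add   = {at(lab), have(k2), key_at(k2,dock), open(d_dock_hall), open(d_lab_hall)}

== RESULT ==
["at(lab)", "have(k2)", "key_at(k2,dock)", "open(d_dock_hall)", "open(d_lab_hall)"]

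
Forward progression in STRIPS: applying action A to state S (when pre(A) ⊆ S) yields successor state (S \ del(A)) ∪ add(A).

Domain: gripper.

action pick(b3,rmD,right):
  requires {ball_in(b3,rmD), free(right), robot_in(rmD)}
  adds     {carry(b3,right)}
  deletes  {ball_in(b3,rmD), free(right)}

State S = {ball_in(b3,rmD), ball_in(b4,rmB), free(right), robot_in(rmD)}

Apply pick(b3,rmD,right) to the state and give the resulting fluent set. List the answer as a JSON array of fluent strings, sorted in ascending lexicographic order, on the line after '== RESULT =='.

Progress:
  pre ⊆ S: {ball_in(b3,rmD), free(right), robot_in(rmD)} ⊆ S  — applicable
  S \ del = {ball_in(b4,rmB), robot_in(rmD)}
  ∪ add   = {ball_in(b4,rmB), carry(b3,right), robot_in(rmD)}

== RESULT ==
["ball_in(b4,rmB)", "carry(b3,right)", "robot_in(rmD)"]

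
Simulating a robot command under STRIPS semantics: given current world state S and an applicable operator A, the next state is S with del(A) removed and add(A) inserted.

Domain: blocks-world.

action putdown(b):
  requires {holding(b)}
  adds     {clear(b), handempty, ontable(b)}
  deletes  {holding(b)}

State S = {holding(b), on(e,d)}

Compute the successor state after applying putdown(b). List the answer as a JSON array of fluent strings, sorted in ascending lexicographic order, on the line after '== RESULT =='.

Progress:
  pre ⊆ S: {holding(b)} ⊆ S  — applicable
  S \ del = {on(e,d)}
  ∪ add   = {clear(b), handempty, on(e,d), ontable(b)}

== RESULT ==
["clear(b)", "handempty", "on(e,d)", "ontable(b)"]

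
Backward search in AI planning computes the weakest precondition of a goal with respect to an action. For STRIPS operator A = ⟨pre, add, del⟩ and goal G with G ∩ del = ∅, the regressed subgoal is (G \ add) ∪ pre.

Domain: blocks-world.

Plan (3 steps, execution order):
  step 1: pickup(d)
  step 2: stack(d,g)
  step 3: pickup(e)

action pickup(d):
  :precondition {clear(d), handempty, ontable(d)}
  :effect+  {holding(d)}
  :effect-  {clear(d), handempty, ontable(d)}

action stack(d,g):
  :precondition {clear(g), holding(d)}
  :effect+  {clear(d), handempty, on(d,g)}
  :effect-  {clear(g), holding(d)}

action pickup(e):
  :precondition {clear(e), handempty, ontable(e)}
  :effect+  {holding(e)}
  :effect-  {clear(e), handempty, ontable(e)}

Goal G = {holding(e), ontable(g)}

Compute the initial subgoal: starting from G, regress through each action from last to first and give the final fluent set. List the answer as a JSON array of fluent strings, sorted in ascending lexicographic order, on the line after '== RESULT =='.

Regress step by step:
  through step 3 (pickup(e)): drop {holding(e)}, keep {ontable(g)}, require {clear(e), handempty, ontable(e)}
    → {clear(e), handempty, ontable(e), ontable(g)}
  through step 2 (stack(d,g)): drop {handempty}, keep {clear(e), ontable(e), ontable(g)}, require {clear(g), holding(d)}
    → {clear(e), clear(g), holding(d), ontable(e), ontable(g)}
  through step 1 (pickup(d)): drop {holding(d)}, keep {clear(e), clear(g), ontable(e), ontable(g)}, require {clear(d), handempty, ontable(d)}
    → {clear(d), clear(e), clear(g), handempty, ontable(d), ontable(e), ontable(g)}

== RESULT ==
["clear(d)", "clear(e)", "clear(g)", "handempty", "ontable(d)", "ontable(e)", "ontable(g)"]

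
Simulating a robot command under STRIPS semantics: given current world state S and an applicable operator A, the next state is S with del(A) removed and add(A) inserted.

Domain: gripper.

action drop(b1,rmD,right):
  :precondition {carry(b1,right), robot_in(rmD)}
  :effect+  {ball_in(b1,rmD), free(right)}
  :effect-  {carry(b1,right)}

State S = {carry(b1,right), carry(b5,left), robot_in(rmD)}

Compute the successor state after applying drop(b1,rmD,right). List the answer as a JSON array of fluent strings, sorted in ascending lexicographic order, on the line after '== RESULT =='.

Compute (S \ del) ∪ add:
  pre ⊆ S: {carry(b1,right), robot_in(rmD)} ⊆ S  — applicable
  S \ del = {carry(b5,left), robot_in(rmD)}
  ∪ add   = {ball_in(b1,rmD), carry(b5,left), free(right), robot_in(rmD)}

== RESULT ==
["ball_in(b1,rmD)", "carry(b5,left)", "free(right)", "robot_in(rmD)"]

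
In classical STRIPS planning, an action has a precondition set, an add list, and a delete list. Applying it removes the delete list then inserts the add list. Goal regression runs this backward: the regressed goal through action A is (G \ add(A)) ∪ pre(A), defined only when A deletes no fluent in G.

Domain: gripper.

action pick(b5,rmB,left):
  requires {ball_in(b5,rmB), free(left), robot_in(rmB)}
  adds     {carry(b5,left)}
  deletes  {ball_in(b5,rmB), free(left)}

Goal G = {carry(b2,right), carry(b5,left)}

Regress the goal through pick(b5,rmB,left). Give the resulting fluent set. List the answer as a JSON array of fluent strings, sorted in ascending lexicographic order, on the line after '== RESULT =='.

Regress:
  G ∩ del = {}  (empty — regression defined)
  G \ add = {carry(b2,right), carry(b5,left)} \ {carry(b5,left)} = {carry(b2,right)}
  ∪ pre   = {carry(b2,right)} ∪ {ball_in(b5,rmB), free(left), robot_in(rmB)}
          = {ball_in(b5,rmB), carry(b2,right), free(left), robot_in(rmB)}

== RESULT ==
["ball_in(b5,rmB)", "carry(b2,right)", "free(left)", "robot_in(rmB)"]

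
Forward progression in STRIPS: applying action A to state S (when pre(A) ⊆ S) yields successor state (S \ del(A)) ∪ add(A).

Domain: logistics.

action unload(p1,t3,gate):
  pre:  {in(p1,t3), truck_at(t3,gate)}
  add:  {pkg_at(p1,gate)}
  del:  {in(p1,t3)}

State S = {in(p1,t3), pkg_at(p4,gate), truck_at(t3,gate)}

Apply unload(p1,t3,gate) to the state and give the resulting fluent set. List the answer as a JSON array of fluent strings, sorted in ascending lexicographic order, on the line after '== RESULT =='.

Compute (S \ del) ∪ add:
  pre ⊆ S: {in(p1,t3), truck_at(t3,gate)} ⊆ S  — applicable
  S \ del = {pkg_at(p4,gate), truck_at(t3,gate)}
  ∪ add   = {pkg_at(p1,gate), pkg_at(p4,gate), truck_at(t3,gate)}

== RESULT ==
["pkg_at(p1,gate)", "pkg_at(p4,gate)", "truck_at(t3,gate)"]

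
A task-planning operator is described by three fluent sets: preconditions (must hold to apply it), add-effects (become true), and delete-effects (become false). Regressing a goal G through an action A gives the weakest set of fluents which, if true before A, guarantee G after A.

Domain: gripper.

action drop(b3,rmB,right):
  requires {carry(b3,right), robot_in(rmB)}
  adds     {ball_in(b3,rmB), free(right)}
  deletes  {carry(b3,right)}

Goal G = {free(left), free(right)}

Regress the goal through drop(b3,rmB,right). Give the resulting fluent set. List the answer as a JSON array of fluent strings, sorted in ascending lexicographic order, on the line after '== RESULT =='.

Compute (G \ add) ∪ pre:
  G ∩ del = {}  (empty — regression defined)
  G \ add = {free(left), free(right)} \ {ball_in(b3,rmB), free(right)} = {free(left)}
  ∪ pre   = {free(left)} ∪ {carry(b3,right), robot_in(rmB)}
          = {carry(b3,right), free(left), robot_in(rmB)}

== RESULT ==
["carry(b3,right)", "free(left)", "robot_in(rmB)"]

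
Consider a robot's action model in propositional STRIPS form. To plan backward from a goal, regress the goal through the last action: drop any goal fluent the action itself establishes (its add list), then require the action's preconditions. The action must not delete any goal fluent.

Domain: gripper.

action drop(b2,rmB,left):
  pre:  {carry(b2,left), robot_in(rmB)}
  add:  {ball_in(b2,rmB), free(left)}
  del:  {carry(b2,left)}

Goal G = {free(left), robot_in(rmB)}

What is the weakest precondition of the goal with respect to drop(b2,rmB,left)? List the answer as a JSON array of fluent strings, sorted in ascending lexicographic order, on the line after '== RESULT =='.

Regress:
  G ∩ del = {}  (empty — regression defined)
  G \ add = {free(left), robot_in(rmB)} \ {ball_in(b2,rmB), free(left)} = {robot_in(rmB)}
  ∪ pre   = {robot_in(rmB)} ∪ {carry(b2,left), robot_in(rmB)}
          = {carry(b2,left), robot_in(rmB)}

== RESULT ==
["carry(b2,left)", "robot_in(rmB)"]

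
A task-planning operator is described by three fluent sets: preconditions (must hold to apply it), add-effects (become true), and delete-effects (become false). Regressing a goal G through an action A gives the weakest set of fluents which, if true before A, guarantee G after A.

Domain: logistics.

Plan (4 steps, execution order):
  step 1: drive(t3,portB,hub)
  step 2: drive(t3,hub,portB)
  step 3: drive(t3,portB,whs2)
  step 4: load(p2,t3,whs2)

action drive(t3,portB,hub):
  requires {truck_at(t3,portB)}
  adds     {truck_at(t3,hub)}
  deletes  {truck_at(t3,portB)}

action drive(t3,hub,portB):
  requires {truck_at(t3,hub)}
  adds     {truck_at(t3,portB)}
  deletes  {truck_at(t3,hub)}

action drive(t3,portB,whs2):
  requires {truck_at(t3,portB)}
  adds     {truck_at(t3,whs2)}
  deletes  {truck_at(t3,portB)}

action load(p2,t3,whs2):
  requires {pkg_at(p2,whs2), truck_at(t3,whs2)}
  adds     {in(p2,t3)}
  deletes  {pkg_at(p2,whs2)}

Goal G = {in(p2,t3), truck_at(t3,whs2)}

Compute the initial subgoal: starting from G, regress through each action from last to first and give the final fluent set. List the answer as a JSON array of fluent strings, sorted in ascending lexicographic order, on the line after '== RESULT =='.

Work backward from the goal:
  through step 4 (load(p2,t3,whs2)): drop {in(p2,t3)}, keep {truck_at(t3,whs2)}, require {pkg_at(p2,whs2), truck_at(t3,whs2)}
    → {pkg_at(p2,whs2), truck_at(t3,whs2)}
  through step 3 (drive(t3,portB,whs2)): drop {truck_at(t3,whs2)}, keep {pkg_at(p2,whs2)}, require {truck_at(t3,portB)}
    → {pkg_at(p2,whs2), truck_at(t3,portB)}
  through step 2 (drive(t3,hub,portB)): drop {truck_at(t3,portB)}, keep {pkg_at(p2,whs2)}, require {truck_at(t3,hub)}
    → {pkg_at(p2,whs2), truck_at(t3,hub)}
  through step 1 (drive(t3,portB,hub)): drop {truck_at(t3,hub)}, keep {pkg_at(p2,whs2)}, require {truck_at(t3,portB)}
    → {pkg_at(p2,whs2), truck_at(t3,portB)}

== RESULT ==
["pkg_at(p2,whs2)", "truck_at(t3,portB)"]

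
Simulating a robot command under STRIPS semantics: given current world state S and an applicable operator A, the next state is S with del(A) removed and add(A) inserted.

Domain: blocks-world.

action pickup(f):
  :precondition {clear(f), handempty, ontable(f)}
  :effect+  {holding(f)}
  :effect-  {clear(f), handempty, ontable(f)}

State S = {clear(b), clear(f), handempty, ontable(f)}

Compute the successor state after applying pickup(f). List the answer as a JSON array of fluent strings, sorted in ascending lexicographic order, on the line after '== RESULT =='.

Compute (S \ del) ∪ add:
  pre ⊆ S: {clear(f), handempty, ontable(f)} ⊆ S  — applicable
  S \ del = {clear(b)}
  ∪ add   = {clear(b), holding(f)}

== RESULT ==
["clear(b)", "holding(f)"]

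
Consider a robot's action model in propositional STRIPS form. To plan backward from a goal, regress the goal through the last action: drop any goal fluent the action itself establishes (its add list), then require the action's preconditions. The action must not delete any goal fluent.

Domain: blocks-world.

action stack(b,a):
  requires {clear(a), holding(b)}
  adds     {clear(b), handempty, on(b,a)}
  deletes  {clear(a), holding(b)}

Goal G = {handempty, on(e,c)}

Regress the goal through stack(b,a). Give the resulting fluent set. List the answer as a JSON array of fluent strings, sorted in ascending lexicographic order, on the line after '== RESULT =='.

Regress:
  G ∩ del = {}  (empty — regression defined)
  G \ add = {handempty, on(e,c)} \ {clear(b), handempty, on(b,a)} = {on(e,c)}
  ∪ pre   = {on(e,c)} ∪ {clear(a), holding(b)}
          = {clear(a), holding(b), on(e,c)}

== RESULT ==
["clear(a)", "holding(b)", "on(e,c)"]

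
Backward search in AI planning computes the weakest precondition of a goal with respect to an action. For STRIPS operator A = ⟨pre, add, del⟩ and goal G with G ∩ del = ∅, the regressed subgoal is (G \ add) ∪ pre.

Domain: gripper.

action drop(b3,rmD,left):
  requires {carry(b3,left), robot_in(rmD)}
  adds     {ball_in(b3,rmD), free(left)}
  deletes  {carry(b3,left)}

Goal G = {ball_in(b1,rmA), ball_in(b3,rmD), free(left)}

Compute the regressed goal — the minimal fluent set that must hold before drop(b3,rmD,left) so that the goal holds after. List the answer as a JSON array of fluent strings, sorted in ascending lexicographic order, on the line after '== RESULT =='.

Compute (G \ add) ∪ pre:
  G ∩ del = {}  (empty — regression defined)
  G \ add = {ball_in(b1,rmA), ball_in(b3,rmD), free(left)} \ {ball_in(b3,rmD), free(left)} = {ball_in(b1,rmA)}
  ∪ pre   = {ball_in(b1,rmA)} ∪ {carry(b3,left), robot_in(rmD)}
          = {ball_in(b1,rmA), carry(b3,left), robot_in(rmD)}

== RESULT ==
["ball_in(b1,rmA)", "carry(b3,left)", "robot_in(rmD)"]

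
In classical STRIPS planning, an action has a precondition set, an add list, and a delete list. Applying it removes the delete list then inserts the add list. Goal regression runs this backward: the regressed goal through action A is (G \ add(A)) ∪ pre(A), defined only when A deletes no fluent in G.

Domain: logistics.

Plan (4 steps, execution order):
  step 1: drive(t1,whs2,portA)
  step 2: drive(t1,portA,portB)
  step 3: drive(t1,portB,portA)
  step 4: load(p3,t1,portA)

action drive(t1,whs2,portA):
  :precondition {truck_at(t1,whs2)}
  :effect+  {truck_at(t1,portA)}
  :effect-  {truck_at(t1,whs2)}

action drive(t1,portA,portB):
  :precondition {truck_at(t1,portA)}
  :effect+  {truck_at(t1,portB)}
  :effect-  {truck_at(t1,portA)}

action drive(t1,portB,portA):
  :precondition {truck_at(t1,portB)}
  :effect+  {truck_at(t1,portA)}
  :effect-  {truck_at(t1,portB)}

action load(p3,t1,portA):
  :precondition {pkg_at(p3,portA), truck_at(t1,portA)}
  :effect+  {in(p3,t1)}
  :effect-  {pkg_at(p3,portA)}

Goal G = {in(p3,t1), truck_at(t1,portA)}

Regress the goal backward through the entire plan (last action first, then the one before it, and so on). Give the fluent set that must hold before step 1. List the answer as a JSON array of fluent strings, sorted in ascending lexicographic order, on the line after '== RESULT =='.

Regress step by step:
  through step 4 (load(p3,t1,portA)): drop {in(p3,t1)}, keep {truck_at(t1,portA)}, require {pkg_at(p3,portA), truck_at(t1,portA)}
    → {pkg_at(p3,portA), truck_at(t1,portA)}
  through step 3 (drive(t1,portB,portA)): drop {truck_at(t1,portA)}, keep {pkg_at(p3,portA)}, require {truck_at(t1,portB)}
    → {pkg_at(p3,portA), truck_at(t1,portB)}
  through step 2 (drive(t1,portA,portB)): drop {truck_at(t1,portB)}, keep {pkg_at(p3,portA)}, require {truck_at(t1,portA)}
    → {pkg_at(p3,portA), truck_at(t1,portA)}
  through step 1 (drive(t1,whs2,portA)): drop {truck_at(t1,portA)}, keep {pkg_at(p3,portA)}, require {truck_at(t1,whs2)}
    → {pkg_at(p3,portA), truck_at(t1,whs2)}

== RESULT ==
["pkg_at(p3,portA)", "truck_at(t1,whs2)"]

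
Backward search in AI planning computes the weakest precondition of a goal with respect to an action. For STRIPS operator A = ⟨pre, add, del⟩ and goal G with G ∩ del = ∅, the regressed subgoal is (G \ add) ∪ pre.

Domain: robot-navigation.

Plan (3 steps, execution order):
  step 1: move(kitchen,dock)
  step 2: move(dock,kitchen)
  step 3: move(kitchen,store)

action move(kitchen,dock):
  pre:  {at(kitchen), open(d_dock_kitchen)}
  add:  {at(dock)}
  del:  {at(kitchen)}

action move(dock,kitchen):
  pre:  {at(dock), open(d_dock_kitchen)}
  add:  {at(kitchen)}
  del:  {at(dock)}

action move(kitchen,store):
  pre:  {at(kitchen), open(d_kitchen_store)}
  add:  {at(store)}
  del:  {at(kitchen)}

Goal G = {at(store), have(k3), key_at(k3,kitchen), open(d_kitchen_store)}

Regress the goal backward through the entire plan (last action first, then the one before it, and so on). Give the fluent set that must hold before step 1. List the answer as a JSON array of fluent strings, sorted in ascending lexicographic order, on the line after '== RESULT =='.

Regress step by step:
  through step 3 (move(kitchen,store)): drop {at(store)}, keep {have(k3), key_at(k3,kitchen), open(d_kitchen_store)}, require {at(kitchen), open(d_kitchen_store)}
    → {at(kitchen), have(k3), key_at(k3,kitchen), open(d_kitchen_store)}
  through step 2 (move(dock,kitchen)): drop {at(kitchen)}, keep {have(k3), key_at(k3,kitchen), open(d_kitchen_store)}, require {at(dock), open(d_dock_kitchen)}
    → {at(dock), have(k3), key_at(k3,kitchen), open(d_dock_kitchen), open(d_kitchen_store)}
  through step 1 (move(kitchen,dock)): drop {at(dock)}, keep {have(k3), key_at(k3,kitchen), open(d_dock_kitchen), open(d_kitchen_store)}, require {at(kitchen), open(d_dock_kitchen)}
    → {at(kitchen), have(k3), key_at(k3,kitchen), open(d_dock_kitchen), open(d_kitchen_store)}

== RESULT ==
["at(kitchen)", "have(k3)", "key_at(k3,kitchen)", "open(d_dock_kitchen)", "open(d_kitchen_store)"]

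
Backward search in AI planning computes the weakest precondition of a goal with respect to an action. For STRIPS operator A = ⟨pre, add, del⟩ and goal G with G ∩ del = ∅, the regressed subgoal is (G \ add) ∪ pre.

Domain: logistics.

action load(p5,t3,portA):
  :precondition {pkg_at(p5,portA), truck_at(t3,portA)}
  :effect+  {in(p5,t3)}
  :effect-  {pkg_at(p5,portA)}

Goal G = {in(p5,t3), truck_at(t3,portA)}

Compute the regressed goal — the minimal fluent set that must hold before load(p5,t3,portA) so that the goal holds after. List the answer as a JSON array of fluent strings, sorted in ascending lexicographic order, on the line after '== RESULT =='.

Compute (G \ add) ∪ pre:
  G ∩ del = {}  (empty — regression defined)
  G \ add = {in(p5,t3), truck_at(t3,portA)} \ {in(p5,t3)} = {truck_at(t3,portA)}
  ∪ pre   = {truck_at(t3,portA)} ∪ {pkg_at(p5,portA), truck_at(t3,portA)}
          = {pkg_at(p5,portA), truck_at(t3,portA)}

== RESULT ==
["pkg_at(p5,portA)", "truck_at(t3,portA)"]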